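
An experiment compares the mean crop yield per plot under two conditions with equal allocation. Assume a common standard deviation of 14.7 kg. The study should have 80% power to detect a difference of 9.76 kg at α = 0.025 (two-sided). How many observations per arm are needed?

44 per group

For two equal groups, n per group = 2·((z_{α/2} + z_β)·σ/δ)².
z_{α/2} = 2.241; z_β = 0.842 (power 80%).
n = 2 × (3.083 × 14.7 / 9.76)² = 2 × 21.56 = 43.12
Round up: n = 44 per group.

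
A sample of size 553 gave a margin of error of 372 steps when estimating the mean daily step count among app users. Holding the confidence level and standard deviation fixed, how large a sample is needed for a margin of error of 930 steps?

89

Margin of error scales as 1/√n, so n₂ = n₁·(E₁/E₂)².
n₂ = 553 × (372/930)² = 553 × 0.16 = 88.48
Round up: n₂ = 89.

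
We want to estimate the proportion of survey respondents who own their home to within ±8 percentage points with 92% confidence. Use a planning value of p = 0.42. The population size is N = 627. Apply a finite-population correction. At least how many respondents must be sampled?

For a proportion with margin E = 0.08 at 92% confidence, z = 1.751.
n = p̂(1−p̂)(z/E)² = 0.42 × 0.58 × (1.751/0.08)² = 116.70 — call this n₀.
Finite-population correction with N = 627: n = n₀ / (1 + (n₀−1)/N) = 116.70 / 1.185 = 98.48
Round up: n = 99.

99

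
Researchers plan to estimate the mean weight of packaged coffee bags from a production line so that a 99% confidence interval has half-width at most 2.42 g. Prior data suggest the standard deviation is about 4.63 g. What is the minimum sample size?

25

For a mean, the margin of error is E = z·σ/√n, so n = (zσ/E)².
At 99% confidence, z = 2.576.
n = (2.576 × 4.63 / 2.42)² = 24.29
Round up: n = 25.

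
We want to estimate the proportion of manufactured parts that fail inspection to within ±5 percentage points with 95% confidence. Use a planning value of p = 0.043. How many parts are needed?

For a proportion with margin E = 0.05 at 95% confidence, z = 1.960.
n = p̂(1−p̂)(z/E)² = 0.043 × 0.957 × (1.960/0.05)² = 63.23
Round up: n = 64.

64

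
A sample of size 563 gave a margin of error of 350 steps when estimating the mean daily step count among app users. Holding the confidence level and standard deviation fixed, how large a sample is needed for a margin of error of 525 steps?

n = 251

Margin of error scales as 1/√n, so n₂ = n₁·(E₁/E₂)².
n₂ = 563 × (350/525)² = 563 × 0.4444 = 250.20
Round up: n₂ = 251.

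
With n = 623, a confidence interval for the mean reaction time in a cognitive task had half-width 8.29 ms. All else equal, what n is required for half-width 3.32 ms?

Margin of error scales as 1/√n, so n₂ = n₁·(E₁/E₂)².
n₂ = 623 × (8.29/3.32)² = 623 × 6.235 = 3884.41
Round up: n₂ = 3885.

3885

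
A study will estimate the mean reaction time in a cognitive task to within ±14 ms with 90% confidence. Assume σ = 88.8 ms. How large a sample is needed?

For a mean, the margin of error is E = z·σ/√n, so n = (zσ/E)².
At 90% confidence, z = 1.645.
n = (1.645 × 88.8 / 14)² = 108.87
Round up: n = 109.

109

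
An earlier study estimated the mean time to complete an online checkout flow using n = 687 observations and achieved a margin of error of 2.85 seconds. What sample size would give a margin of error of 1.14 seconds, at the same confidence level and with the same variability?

4294

Margin of error scales as 1/√n, so n₂ = n₁·(E₁/E₂)².
n₂ = 687 × (2.85/1.14)² = 687 × 6.25 = 4293.75
Round up: n₂ = 4294.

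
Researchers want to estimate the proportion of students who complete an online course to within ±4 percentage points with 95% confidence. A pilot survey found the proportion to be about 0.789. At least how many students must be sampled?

400

For a proportion with margin E = 0.04 at 95% confidence, z = 1.960.
n = p̂(1−p̂)(z/E)² = 0.789 × 0.211 × (1.960/0.04)² = 399.72
Round up: n = 400.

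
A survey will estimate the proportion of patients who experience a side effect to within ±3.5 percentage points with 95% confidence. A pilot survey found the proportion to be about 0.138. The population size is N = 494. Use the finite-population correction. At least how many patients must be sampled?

213

For a proportion with margin E = 0.035 at 95% confidence, z = 1.960.
n = p̂(1−p̂)(z/E)² = 0.138 × 0.862 × (1.960/0.035)² = 373.05 — call this n₀.
Finite-population correction with N = 494: n = n₀ / (1 + (n₀−1)/N) = 373.05 / 1.753 = 212.81
Round up: n = 213.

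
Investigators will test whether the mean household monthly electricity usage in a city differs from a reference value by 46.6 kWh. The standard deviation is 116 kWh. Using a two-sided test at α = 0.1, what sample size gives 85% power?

45

For a one-sample z-test, n = ((z_{α/2} + z_β)·σ/δ)².
z_{α/2} = 1.645 (two-sided α = 0.1); z_β = 1.036 (power 85% → β = 0.15).
n = (2.681 × 116 / 46.6)² = 44.54
Round up: n = 45.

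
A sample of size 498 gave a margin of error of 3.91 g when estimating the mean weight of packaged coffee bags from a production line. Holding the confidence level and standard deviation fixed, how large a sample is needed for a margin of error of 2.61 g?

1118

Margin of error scales as 1/√n, so n₂ = n₁·(E₁/E₂)².
n₂ = 498 × (3.91/2.61)² = 498 × 2.244 = 1117.51
Round up: n₂ = 1118.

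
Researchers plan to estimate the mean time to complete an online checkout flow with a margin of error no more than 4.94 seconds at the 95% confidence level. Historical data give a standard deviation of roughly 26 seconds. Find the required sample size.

For a mean, the margin of error is E = z·σ/√n, so n = (zσ/E)².
At 95% confidence, z = 1.960.
n = (1.960 × 26 / 4.94)² = 106.42
Round up: n = 107.

107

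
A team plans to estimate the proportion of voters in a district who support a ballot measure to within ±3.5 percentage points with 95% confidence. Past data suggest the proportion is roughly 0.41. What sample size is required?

n = 759

For a proportion with margin E = 0.035 at 95% confidence, z = 1.960.
n = p̂(1−p̂)(z/E)² = 0.41 × 0.59 × (1.960/0.035)² = 758.60
Round up: n = 759.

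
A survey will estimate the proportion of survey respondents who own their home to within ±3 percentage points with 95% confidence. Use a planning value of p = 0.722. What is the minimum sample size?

For a proportion with margin E = 0.03 at 95% confidence, z = 1.960.
n = p̂(1−p̂)(z/E)² = 0.722 × 0.278 × (1.960/0.03)² = 856.75
Round up: n = 857.

857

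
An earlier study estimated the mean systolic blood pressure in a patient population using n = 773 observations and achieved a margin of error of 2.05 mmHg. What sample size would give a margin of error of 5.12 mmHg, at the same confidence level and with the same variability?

Margin of error scales as 1/√n, so n₂ = n₁·(E₁/E₂)².
n₂ = 773 × (2.05/5.12)² = 773 × 0.1603 = 123.91
Round up: n₂ = 124.

n = 124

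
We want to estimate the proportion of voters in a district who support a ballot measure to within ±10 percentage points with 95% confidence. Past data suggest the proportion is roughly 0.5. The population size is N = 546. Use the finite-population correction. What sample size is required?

82

For a proportion with margin E = 0.1 at 95% confidence, z = 1.960.
n = p̂(1−p̂)(z/E)² = 0.5 × 0.5 × (1.960/0.1)² = 96.04 — call this n₀.
Finite-population correction with N = 546: n = n₀ / (1 + (n₀−1)/N) = 96.04 / 1.174 = 81.81
Round up: n = 82.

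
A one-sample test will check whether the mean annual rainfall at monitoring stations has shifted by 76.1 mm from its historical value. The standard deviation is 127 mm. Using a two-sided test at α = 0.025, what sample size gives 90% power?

35

For a one-sample z-test, n = ((z_{α/2} + z_β)·σ/δ)².
z_{α/2} = 2.241 (two-sided α = 0.025); z_β = 1.282 (power 90% → β = 0.1).
n = (3.523 × 127 / 76.1)² = 34.57
Round up: n = 35.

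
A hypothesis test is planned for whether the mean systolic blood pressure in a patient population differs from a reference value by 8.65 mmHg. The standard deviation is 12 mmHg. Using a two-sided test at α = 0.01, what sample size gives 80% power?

For a one-sample z-test, n = ((z_{α/2} + z_β)·σ/δ)².
z_{α/2} = 2.576 (two-sided α = 0.01); z_β = 0.842 (power 80% → β = 0.2).
n = (3.418 × 12 / 8.65)² = 22.48
Round up: n = 23.

n = 23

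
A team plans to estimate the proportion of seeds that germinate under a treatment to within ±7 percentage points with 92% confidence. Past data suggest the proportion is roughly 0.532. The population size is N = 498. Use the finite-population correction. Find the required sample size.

119

For a proportion with margin E = 0.07 at 92% confidence, z = 1.751.
n = p̂(1−p̂)(z/E)² = 0.532 × 0.468 × (1.751/0.07)² = 155.79 — call this n₀.
Finite-population correction with N = 498: n = n₀ / (1 + (n₀−1)/N) = 155.79 / 1.311 = 118.83
Round up: n = 119.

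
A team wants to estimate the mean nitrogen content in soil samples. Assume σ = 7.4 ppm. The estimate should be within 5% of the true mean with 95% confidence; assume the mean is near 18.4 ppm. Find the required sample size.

For a mean, the margin of error is E = z·σ/√n, so n = (zσ/E)².
At 95% confidence, z = 1.960.
E = 5% of 18.4 = 0.92 ppm.
n = (1.960 × 7.4 / 0.92)² = 248.54
Round up: n = 249.

249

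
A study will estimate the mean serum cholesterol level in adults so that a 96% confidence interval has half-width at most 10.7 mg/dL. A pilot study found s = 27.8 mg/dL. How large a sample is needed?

For a mean, the margin of error is E = z·σ/√n, so n = (zσ/E)².
At 96% confidence, z = 2.054.
n = (2.054 × 27.8 / 10.7)² = 28.48
Round up: n = 29.

n = 29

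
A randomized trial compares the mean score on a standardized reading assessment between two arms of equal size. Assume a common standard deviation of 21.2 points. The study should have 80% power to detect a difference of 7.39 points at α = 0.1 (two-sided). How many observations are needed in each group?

For two equal groups, n per group = 2·((z_{α/2} + z_β)·σ/δ)².
z_{α/2} = 1.645; z_β = 0.842 (power 80%).
n = 2 × (2.487 × 21.2 / 7.39)² = 2 × 50.90 = 101.80
Round up: n = 102 per group.

102 per group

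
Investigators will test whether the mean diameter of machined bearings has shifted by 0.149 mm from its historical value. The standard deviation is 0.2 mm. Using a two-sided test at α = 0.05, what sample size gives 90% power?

n = 19

For a one-sample z-test, n = ((z_{α/2} + z_β)·σ/δ)².
z_{α/2} = 1.960 (two-sided α = 0.05); z_β = 1.282 (power 90% → β = 0.1).
n = (3.242 × 0.2 / 0.149)² = 18.94
Round up: n = 19.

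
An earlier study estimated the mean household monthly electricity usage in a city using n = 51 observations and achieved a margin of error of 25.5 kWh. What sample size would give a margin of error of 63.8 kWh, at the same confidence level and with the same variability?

Margin of error scales as 1/√n, so n₂ = n₁·(E₁/E₂)².
n₂ = 51 × (25.5/63.8)² = 51 × 0.1597 = 8.14
Round up: n₂ = 9.

9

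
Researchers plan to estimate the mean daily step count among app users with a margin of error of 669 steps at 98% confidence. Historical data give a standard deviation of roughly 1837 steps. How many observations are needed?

For a mean, the margin of error is E = z·σ/√n, so n = (zσ/E)².
At 98% confidence, z = 2.326.
n = (2.326 × 1837 / 669)² = 40.79
Round up: n = 41.

n = 41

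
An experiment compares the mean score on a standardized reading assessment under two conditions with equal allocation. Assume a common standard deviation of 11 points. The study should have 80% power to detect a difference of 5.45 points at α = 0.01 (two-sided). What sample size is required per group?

96 per group

For two equal groups, n per group = 2·((z_{α/2} + z_β)·σ/δ)².
z_{α/2} = 2.576; z_β = 0.842 (power 80%).
n = 2 × (3.418 × 11 / 5.45)² = 2 × 47.59 = 95.18
Round up: n = 96 per group.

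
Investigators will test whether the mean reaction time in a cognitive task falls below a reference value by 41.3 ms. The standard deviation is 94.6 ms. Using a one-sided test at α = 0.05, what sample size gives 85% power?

For a one-sample z-test, n = ((z_α + z_β)·σ/δ)².
z_α = 1.645 (one-sided α = 0.05); z_β = 1.036 (power 85% → β = 0.15).
n = (2.681 × 94.6 / 41.3)² = 37.71
Round up: n = 38.

n = 38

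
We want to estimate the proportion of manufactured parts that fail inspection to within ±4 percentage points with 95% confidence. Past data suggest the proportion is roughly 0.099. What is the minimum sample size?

215

For a proportion with margin E = 0.04 at 95% confidence, z = 1.960.
n = p̂(1−p̂)(z/E)² = 0.099 × 0.901 × (1.960/0.04)² = 214.17
Round up: n = 215.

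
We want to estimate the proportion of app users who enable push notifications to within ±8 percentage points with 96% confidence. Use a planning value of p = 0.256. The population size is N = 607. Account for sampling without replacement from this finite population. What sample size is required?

For a proportion with margin E = 0.08 at 96% confidence, z = 2.054.
n = p̂(1−p̂)(z/E)² = 0.256 × 0.744 × (2.054/0.08)² = 125.55 — call this n₀.
Finite-population correction with N = 607: n = n₀ / (1 + (n₀−1)/N) = 125.55 / 1.205 = 104.19
Round up: n = 105.

105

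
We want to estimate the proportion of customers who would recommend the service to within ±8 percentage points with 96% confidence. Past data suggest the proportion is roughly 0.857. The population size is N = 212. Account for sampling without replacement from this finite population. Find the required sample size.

59

For a proportion with margin E = 0.08 at 96% confidence, z = 2.054.
n = p̂(1−p̂)(z/E)² = 0.857 × 0.143 × (2.054/0.08)² = 80.79 — call this n₀.
Finite-population correction with N = 212: n = n₀ / (1 + (n₀−1)/N) = 80.79 / 1.376 = 58.71
Round up: n = 59.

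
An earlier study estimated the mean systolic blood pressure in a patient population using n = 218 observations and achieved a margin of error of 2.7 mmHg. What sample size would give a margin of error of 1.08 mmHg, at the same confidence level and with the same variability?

1363

Margin of error scales as 1/√n, so n₂ = n₁·(E₁/E₂)².
n₂ = 218 × (2.7/1.08)² = 218 × 6.25 = 1362.50
Round up: n₂ = 1363.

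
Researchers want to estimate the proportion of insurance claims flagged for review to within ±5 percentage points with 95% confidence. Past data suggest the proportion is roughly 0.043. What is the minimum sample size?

For a proportion with margin E = 0.05 at 95% confidence, z = 1.960.
n = p̂(1−p̂)(z/E)² = 0.043 × 0.957 × (1.960/0.05)² = 63.23
Round up: n = 64.

n = 64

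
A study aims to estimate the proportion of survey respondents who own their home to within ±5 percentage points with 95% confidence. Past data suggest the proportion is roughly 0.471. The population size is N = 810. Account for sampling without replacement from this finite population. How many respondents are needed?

261

For a proportion with margin E = 0.05 at 95% confidence, z = 1.960.
n = p̂(1−p̂)(z/E)² = 0.471 × 0.529 × (1.960/0.05)² = 382.87 — call this n₀.
Finite-population correction with N = 810: n = n₀ / (1 + (n₀−1)/N) = 382.87 / 1.471 = 260.28
Round up: n = 261.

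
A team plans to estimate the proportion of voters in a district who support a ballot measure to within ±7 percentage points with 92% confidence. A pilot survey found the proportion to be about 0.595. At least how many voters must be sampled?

151

For a proportion with margin E = 0.07 at 92% confidence, z = 1.751.
n = p̂(1−p̂)(z/E)² = 0.595 × 0.405 × (1.751/0.07)² = 150.78
Round up: n = 151.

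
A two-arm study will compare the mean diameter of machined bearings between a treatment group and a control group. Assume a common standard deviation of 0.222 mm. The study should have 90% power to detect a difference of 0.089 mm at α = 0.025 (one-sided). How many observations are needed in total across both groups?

262 total

For two equal groups, n per group = 2·((z_α + z_β)·σ/δ)².
z_α = 1.960; z_β = 1.282 (power 90%).
n = 2 × (3.242 × 0.222 / 0.089)² = 2 × 65.40 = 130.80
Round up: n = 131 per group.
Total across both groups: 2 × 131 = 262.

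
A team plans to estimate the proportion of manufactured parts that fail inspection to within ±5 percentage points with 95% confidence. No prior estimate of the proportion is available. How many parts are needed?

For a proportion with margin E = 0.05 at 95% confidence, z = 1.960.
With no prior estimate, use p = 0.5, which maximizes p(1−p) at 0.25.
n = 0.25 × (z/E)² = 0.25 × (1.960/0.05)² = 384.16
Round up: n = 385.

n = 385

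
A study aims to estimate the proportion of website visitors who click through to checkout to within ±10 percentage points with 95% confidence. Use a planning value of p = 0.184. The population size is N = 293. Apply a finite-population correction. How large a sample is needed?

For a proportion with margin E = 0.1 at 95% confidence, z = 1.960.
n = p̂(1−p̂)(z/E)² = 0.184 × 0.816 × (1.960/0.1)² = 57.68 — call this n₀.
Finite-population correction with N = 293: n = n₀ / (1 + (n₀−1)/N) = 57.68 / 1.193 = 48.35
Round up: n = 49.

n = 49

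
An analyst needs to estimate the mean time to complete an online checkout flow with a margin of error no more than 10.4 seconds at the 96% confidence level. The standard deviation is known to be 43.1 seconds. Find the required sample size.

For a mean, the margin of error is E = z·σ/√n, so n = (zσ/E)².
At 96% confidence, z = 2.054.
n = (2.054 × 43.1 / 10.4)² = 72.46
Round up: n = 73.

73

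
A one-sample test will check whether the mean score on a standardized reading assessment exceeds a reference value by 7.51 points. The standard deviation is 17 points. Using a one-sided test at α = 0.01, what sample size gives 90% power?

n = 67

For a one-sample z-test, n = ((z_α + z_β)·σ/δ)².
z_α = 2.326 (one-sided α = 0.01); z_β = 1.282 (power 90% → β = 0.1).
n = (3.608 × 17 / 7.51)² = 66.70
Round up: n = 67.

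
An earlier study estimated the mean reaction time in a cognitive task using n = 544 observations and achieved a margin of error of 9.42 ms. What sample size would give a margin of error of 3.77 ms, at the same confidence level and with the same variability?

Margin of error scales as 1/√n, so n₂ = n₁·(E₁/E₂)².
n₂ = 544 × (9.42/3.77)² = 544 × 6.243 = 3396.19
Round up: n₂ = 3397.

3397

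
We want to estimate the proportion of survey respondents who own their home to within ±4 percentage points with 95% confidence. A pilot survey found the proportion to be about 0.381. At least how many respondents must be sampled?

n = 567

For a proportion with margin E = 0.04 at 95% confidence, z = 1.960.
n = p̂(1−p̂)(z/E)² = 0.381 × 0.619 × (1.960/0.04)² = 566.25
Round up: n = 567.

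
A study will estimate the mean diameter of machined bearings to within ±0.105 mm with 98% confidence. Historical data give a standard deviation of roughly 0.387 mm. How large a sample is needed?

74

For a mean, the margin of error is E = z·σ/√n, so n = (zσ/E)².
At 98% confidence, z = 2.326.
n = (2.326 × 0.387 / 0.105)² = 73.50
Round up: n = 74.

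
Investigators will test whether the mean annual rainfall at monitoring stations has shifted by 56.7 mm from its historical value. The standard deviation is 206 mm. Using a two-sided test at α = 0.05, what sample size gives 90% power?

139

For a one-sample z-test, n = ((z_{α/2} + z_β)·σ/δ)².
z_{α/2} = 1.960 (two-sided α = 0.05); z_β = 1.282 (power 90% → β = 0.1).
n = (3.242 × 206 / 56.7)² = 138.74
Round up: n = 139.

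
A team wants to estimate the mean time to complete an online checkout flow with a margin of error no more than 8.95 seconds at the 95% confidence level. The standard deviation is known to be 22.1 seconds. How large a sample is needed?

n = 24

For a mean, the margin of error is E = z·σ/√n, so n = (zσ/E)².
At 95% confidence, z = 1.960.
n = (1.960 × 22.1 / 8.95)² = 23.42
Round up: n = 24.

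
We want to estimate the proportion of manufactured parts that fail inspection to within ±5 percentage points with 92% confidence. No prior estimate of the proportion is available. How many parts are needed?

For a proportion with margin E = 0.05 at 92% confidence, z = 1.751.
With no prior estimate, use p = 0.5, which maximizes p(1−p) at 0.25.
n = 0.25 × (z/E)² = 0.25 × (1.751/0.05)² = 306.60
Round up: n = 307.

307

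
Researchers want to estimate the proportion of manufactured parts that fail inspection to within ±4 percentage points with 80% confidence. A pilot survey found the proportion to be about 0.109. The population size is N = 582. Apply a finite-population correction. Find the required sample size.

86

For a proportion with margin E = 0.04 at 80% confidence, z = 1.282.
n = p̂(1−p̂)(z/E)² = 0.109 × 0.891 × (1.282/0.04)² = 99.76 — call this n₀.
Finite-population correction with N = 582: n = n₀ / (1 + (n₀−1)/N) = 99.76 / 1.17 = 85.26
Round up: n = 86.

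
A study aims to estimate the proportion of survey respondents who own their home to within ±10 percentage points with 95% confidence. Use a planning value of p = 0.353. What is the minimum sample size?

88

For a proportion with margin E = 0.1 at 95% confidence, z = 1.960.
n = p̂(1−p̂)(z/E)² = 0.353 × 0.647 × (1.960/0.1)² = 87.74
Round up: n = 88.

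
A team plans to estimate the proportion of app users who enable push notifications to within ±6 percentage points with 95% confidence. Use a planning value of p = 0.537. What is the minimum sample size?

For a proportion with margin E = 0.06 at 95% confidence, z = 1.960.
n = p̂(1−p̂)(z/E)² = 0.537 × 0.463 × (1.960/0.06)² = 265.32
Round up: n = 266.

266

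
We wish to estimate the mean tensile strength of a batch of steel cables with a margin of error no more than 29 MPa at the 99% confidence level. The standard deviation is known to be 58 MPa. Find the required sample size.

27

For a mean, the margin of error is E = z·σ/√n, so n = (zσ/E)².
At 99% confidence, z = 2.576.
n = (2.576 × 58 / 29)² = 26.54
Round up: n = 27.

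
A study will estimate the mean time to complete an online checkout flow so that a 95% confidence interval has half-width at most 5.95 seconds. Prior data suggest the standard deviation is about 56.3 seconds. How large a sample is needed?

For a mean, the margin of error is E = z·σ/√n, so n = (zσ/E)².
At 95% confidence, z = 1.960.
n = (1.960 × 56.3 / 5.95)² = 343.95
Round up: n = 344.

344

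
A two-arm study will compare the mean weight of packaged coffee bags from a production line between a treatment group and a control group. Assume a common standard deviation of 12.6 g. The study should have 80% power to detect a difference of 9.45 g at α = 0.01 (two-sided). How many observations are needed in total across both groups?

For two equal groups, n per group = 2·((z_{α/2} + z_β)·σ/δ)².
z_{α/2} = 2.576; z_β = 0.842 (power 80%).
n = 2 × (3.418 × 12.6 / 9.45)² = 2 × 20.77 = 41.54
Round up: n = 42 per group.
Total across both groups: 2 × 42 = 84.

84 total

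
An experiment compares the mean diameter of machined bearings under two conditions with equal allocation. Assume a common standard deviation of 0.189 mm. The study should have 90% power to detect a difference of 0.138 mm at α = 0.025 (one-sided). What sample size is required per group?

For two equal groups, n per group = 2·((z_α + z_β)·σ/δ)².
z_α = 1.960; z_β = 1.282 (power 90%).
n = 2 × (3.242 × 0.189 / 0.138)² = 2 × 19.71 = 39.42
Round up: n = 40 per group.

40 per group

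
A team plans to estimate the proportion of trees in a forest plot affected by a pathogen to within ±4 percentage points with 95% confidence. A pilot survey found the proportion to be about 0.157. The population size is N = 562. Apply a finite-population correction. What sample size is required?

204

For a proportion with margin E = 0.04 at 95% confidence, z = 1.960.
n = p̂(1−p̂)(z/E)² = 0.157 × 0.843 × (1.960/0.04)² = 317.77 — call this n₀.
Finite-population correction with N = 562: n = n₀ / (1 + (n₀−1)/N) = 317.77 / 1.564 = 203.18
Round up: n = 204.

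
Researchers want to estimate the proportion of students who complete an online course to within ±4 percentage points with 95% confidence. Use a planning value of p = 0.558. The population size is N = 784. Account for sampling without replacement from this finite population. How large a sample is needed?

For a proportion with margin E = 0.04 at 95% confidence, z = 1.960.
n = p̂(1−p̂)(z/E)² = 0.558 × 0.442 × (1.960/0.04)² = 592.17 — call this n₀.
Finite-population correction with N = 784: n = n₀ / (1 + (n₀−1)/N) = 592.17 / 1.754 = 337.61
Round up: n = 338.

338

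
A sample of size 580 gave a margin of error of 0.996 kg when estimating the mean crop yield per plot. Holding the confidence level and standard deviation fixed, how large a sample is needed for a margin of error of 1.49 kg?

n = 260

Margin of error scales as 1/√n, so n₂ = n₁·(E₁/E₂)².
n₂ = 580 × (0.996/1.49)² = 580 × 0.4468 = 259.14
Round up: n₂ = 260.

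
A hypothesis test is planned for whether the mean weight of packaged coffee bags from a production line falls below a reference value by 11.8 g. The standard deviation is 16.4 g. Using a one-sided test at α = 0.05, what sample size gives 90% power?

17

For a one-sample z-test, n = ((z_α + z_β)·σ/δ)².
z_α = 1.645 (one-sided α = 0.05); z_β = 1.282 (power 90% → β = 0.1).
n = (2.927 × 16.4 / 11.8)² = 16.55
Round up: n = 17.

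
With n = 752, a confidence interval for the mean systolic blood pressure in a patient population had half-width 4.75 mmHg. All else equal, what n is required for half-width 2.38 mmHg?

2996

Margin of error scales as 1/√n, so n₂ = n₁·(E₁/E₂)².
n₂ = 752 × (4.75/2.38)² = 752 × 3.983 = 2995.22
Round up: n₂ = 2996.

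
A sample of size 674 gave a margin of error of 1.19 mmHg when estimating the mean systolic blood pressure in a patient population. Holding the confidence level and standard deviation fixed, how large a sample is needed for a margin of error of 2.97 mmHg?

Margin of error scales as 1/√n, so n₂ = n₁·(E₁/E₂)².
n₂ = 674 × (1.19/2.97)² = 674 × 0.1605 = 108.18
Round up: n₂ = 109.

n = 109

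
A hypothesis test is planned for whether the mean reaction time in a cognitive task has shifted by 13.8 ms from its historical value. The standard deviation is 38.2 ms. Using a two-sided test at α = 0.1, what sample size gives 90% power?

For a one-sample z-test, n = ((z_{α/2} + z_β)·σ/δ)².
z_{α/2} = 1.645 (two-sided α = 0.1); z_β = 1.282 (power 90% → β = 0.1).
n = (2.927 × 38.2 / 13.8)² = 65.65
Round up: n = 66.

n = 66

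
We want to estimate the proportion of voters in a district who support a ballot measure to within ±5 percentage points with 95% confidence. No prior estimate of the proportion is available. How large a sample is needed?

385

For a proportion with margin E = 0.05 at 95% confidence, z = 1.960.
With no prior estimate, use p = 0.5, which maximizes p(1−p) at 0.25.
n = 0.25 × (z/E)² = 0.25 × (1.960/0.05)² = 384.16
Round up: n = 385.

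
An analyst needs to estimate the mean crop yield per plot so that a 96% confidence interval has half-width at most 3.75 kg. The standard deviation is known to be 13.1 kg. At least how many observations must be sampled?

For a mean, the margin of error is E = z·σ/√n, so n = (zσ/E)².
At 96% confidence, z = 2.054.
n = (2.054 × 13.1 / 3.75)² = 51.49
Round up: n = 52.

52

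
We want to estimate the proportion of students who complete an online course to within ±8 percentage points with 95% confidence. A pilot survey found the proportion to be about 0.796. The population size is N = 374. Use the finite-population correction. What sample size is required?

n = 78

For a proportion with margin E = 0.08 at 95% confidence, z = 1.960.
n = p̂(1−p̂)(z/E)² = 0.796 × 0.204 × (1.960/0.08)² = 97.47 — call this n₀.
Finite-population correction with N = 374: n = n₀ / (1 + (n₀−1)/N) = 97.47 / 1.258 = 77.48
Round up: n = 78.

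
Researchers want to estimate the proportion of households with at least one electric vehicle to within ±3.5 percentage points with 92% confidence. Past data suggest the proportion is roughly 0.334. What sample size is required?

n = 557

For a proportion with margin E = 0.035 at 92% confidence, z = 1.751.
n = p̂(1−p̂)(z/E)² = 0.334 × 0.666 × (1.751/0.035)² = 556.75
Round up: n = 557.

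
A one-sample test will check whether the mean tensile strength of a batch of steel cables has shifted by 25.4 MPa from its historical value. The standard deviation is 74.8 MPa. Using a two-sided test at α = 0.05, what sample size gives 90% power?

For a one-sample z-test, n = ((z_{α/2} + z_β)·σ/δ)².
z_{α/2} = 1.960 (two-sided α = 0.05); z_β = 1.282 (power 90% → β = 0.1).
n = (3.242 × 74.8 / 25.4)² = 91.15
Round up: n = 92.

92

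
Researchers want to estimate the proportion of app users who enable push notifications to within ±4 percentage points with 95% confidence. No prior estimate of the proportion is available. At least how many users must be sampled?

601

For a proportion with margin E = 0.04 at 95% confidence, z = 1.960.
With no prior estimate, use p = 0.5, which maximizes p(1−p) at 0.25.
n = 0.25 × (z/E)² = 0.25 × (1.960/0.04)² = 600.25
Round up: n = 601.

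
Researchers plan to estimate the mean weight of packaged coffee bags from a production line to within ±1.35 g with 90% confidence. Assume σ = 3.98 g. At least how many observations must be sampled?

For a mean, the margin of error is E = z·σ/√n, so n = (zσ/E)².
At 90% confidence, z = 1.645.
n = (1.645 × 3.98 / 1.35)² = 23.52
Round up: n = 24.

24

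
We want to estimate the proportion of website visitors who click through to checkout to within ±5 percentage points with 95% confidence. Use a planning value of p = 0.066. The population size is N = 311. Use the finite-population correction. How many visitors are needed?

73

For a proportion with margin E = 0.05 at 95% confidence, z = 1.960.
n = p̂(1−p̂)(z/E)² = 0.066 × 0.934 × (1.960/0.05)² = 94.72 — call this n₀.
Finite-population correction with N = 311: n = n₀ / (1 + (n₀−1)/N) = 94.72 / 1.301 = 72.81
Round up: n = 73.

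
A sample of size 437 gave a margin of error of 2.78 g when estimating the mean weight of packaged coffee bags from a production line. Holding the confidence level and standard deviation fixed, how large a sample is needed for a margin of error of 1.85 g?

Margin of error scales as 1/√n, so n₂ = n₁·(E₁/E₂)².
n₂ = 437 × (2.78/1.85)² = 437 × 2.258 = 986.75
Round up: n₂ = 987.

987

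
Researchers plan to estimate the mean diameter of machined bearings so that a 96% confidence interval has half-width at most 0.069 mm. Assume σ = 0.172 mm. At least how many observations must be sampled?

For a mean, the margin of error is E = z·σ/√n, so n = (zσ/E)².
At 96% confidence, z = 2.054.
n = (2.054 × 0.172 / 0.069)² = 26.22
Round up: n = 27.

27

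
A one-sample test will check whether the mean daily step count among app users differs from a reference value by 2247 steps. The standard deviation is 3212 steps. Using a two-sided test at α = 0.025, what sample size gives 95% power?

31

For a one-sample z-test, n = ((z_{α/2} + z_β)·σ/δ)².
z_{α/2} = 2.241 (two-sided α = 0.025); z_β = 1.645 (power 95% → β = 0.05).
n = (3.886 × 3212 / 2247)² = 30.86
Round up: n = 31.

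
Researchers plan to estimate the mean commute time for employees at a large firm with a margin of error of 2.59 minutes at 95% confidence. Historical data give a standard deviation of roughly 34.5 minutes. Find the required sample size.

For a mean, the margin of error is E = z·σ/√n, so n = (zσ/E)².
At 95% confidence, z = 1.960.
n = (1.960 × 34.5 / 2.59)² = 681.63
Round up: n = 682.

682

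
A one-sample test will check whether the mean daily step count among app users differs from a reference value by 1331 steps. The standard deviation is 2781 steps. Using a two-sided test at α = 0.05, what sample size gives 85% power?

For a one-sample z-test, n = ((z_{α/2} + z_β)·σ/δ)².
z_{α/2} = 1.960 (two-sided α = 0.05); z_β = 1.036 (power 85% → β = 0.15).
n = (2.996 × 2781 / 1331)² = 39.19
Round up: n = 40.

n = 40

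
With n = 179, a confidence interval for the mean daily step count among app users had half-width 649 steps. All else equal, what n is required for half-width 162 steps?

Margin of error scales as 1/√n, so n₂ = n₁·(E₁/E₂)².
n₂ = 179 × (649/162)² = 179 × 16.05 = 2872.95
Round up: n₂ = 2873.

2873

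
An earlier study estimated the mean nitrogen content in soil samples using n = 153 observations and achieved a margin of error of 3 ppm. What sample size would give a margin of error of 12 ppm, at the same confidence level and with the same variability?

Margin of error scales as 1/√n, so n₂ = n₁·(E₁/E₂)².
n₂ = 153 × (3/12)² = 153 × 0.0625 = 9.56
Round up: n₂ = 10.

10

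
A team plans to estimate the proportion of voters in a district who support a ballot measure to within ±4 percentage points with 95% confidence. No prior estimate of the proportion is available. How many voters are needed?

601

For a proportion with margin E = 0.04 at 95% confidence, z = 1.960.
With no prior estimate, use p = 0.5, which maximizes p(1−p) at 0.25.
n = 0.25 × (z/E)² = 0.25 × (1.960/0.04)² = 600.25
Round up: n = 601.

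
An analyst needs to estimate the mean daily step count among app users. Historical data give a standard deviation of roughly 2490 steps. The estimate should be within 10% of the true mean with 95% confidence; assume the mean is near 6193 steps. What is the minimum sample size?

n = 63

For a mean, the margin of error is E = z·σ/√n, so n = (zσ/E)².
At 95% confidence, z = 1.960.
E = 10% of 6193 = 619.3 steps.
n = (1.960 × 2490 / 619.3)² = 62.10
Round up: n = 63.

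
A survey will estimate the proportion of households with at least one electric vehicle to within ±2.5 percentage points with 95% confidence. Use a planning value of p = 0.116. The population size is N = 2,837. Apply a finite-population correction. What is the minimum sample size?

For a proportion with margin E = 0.025 at 95% confidence, z = 1.960.
n = p̂(1−p̂)(z/E)² = 0.116 × 0.884 × (1.960/0.025)² = 630.29 — call this n₀.
Finite-population correction with N = 2,837: n = n₀ / (1 + (n₀−1)/N) = 630.29 / 1.222 = 515.79
Round up: n = 516.

516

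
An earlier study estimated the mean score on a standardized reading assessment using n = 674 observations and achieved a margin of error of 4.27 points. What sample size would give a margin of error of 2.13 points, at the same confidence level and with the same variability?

Margin of error scales as 1/√n, so n₂ = n₁·(E₁/E₂)².
n₂ = 674 × (4.27/2.13)² = 674 × 4.019 = 2708.81
Round up: n₂ = 2709.

2709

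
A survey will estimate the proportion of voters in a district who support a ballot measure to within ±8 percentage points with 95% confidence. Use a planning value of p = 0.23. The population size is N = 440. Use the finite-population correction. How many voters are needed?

86

For a proportion with margin E = 0.08 at 95% confidence, z = 1.960.
n = p̂(1−p̂)(z/E)² = 0.23 × 0.77 × (1.960/0.08)² = 106.30 — call this n₀.
Finite-population correction with N = 440: n = n₀ / (1 + (n₀−1)/N) = 106.30 / 1.239 = 85.79
Round up: n = 86.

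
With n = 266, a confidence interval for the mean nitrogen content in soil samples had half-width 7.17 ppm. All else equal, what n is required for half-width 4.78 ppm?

Margin of error scales as 1/√n, so n₂ = n₁·(E₁/E₂)².
n₂ = 266 × (7.17/4.78)² = 266 × 2.25 = 598.50
Round up: n₂ = 599.

599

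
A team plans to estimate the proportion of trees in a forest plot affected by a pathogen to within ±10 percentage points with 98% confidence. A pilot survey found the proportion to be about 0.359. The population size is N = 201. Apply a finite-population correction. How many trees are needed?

For a proportion with margin E = 0.1 at 98% confidence, z = 2.326.
n = p̂(1−p̂)(z/E)² = 0.359 × 0.641 × (2.326/0.1)² = 124.50 — call this n₀.
Finite-population correction with N = 201: n = n₀ / (1 + (n₀−1)/N) = 124.50 / 1.614 = 77.14
Round up: n = 78.

78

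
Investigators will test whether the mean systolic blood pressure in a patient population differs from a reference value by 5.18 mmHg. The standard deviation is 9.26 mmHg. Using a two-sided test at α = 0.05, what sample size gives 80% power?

For a one-sample z-test, n = ((z_{α/2} + z_β)·σ/δ)².
z_{α/2} = 1.960 (two-sided α = 0.05); z_β = 0.842 (power 80% → β = 0.2).
n = (2.802 × 9.26 / 5.18)² = 25.09
Round up: n = 26.

n = 26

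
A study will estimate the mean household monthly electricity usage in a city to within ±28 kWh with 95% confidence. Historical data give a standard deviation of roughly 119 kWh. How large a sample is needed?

For a mean, the margin of error is E = z·σ/√n, so n = (zσ/E)².
At 95% confidence, z = 1.960.
n = (1.960 × 119 / 28)² = 69.39
Round up: n = 70.

n = 70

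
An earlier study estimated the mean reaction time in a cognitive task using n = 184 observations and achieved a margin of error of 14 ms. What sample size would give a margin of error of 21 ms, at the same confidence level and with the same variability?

n = 82

Margin of error scales as 1/√n, so n₂ = n₁·(E₁/E₂)².
n₂ = 184 × (14/21)² = 184 × 0.4444 = 81.77
Round up: n₂ = 82.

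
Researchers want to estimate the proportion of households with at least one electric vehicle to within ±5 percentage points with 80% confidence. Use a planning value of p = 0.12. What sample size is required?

For a proportion with margin E = 0.05 at 80% confidence, z = 1.282.
n = p̂(1−p̂)(z/E)² = 0.12 × 0.88 × (1.282/0.05)² = 69.42
Round up: n = 70.

70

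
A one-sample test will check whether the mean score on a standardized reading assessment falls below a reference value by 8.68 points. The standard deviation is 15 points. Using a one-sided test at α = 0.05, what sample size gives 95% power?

33

For a one-sample z-test, n = ((z_α + z_β)·σ/δ)².
z_α = 1.645 (one-sided α = 0.05); z_β = 1.645 (power 95% → β = 0.05).
n = (3.290 × 15 / 8.68)² = 32.32
Round up: n = 33.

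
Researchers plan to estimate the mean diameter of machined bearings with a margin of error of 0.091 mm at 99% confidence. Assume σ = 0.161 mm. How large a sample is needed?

n = 21

For a mean, the margin of error is E = z·σ/√n, so n = (zσ/E)².
At 99% confidence, z = 2.576.
n = (2.576 × 0.161 / 0.091)² = 20.77
Round up: n = 21.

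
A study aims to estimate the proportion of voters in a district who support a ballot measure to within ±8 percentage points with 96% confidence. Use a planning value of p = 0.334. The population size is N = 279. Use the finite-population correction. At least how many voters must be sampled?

97

For a proportion with margin E = 0.08 at 96% confidence, z = 2.054.
n = p̂(1−p̂)(z/E)² = 0.334 × 0.666 × (2.054/0.08)² = 146.64 — call this n₀.
Finite-population correction with N = 279: n = n₀ / (1 + (n₀−1)/N) = 146.64 / 1.522 = 96.35
Round up: n = 97.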